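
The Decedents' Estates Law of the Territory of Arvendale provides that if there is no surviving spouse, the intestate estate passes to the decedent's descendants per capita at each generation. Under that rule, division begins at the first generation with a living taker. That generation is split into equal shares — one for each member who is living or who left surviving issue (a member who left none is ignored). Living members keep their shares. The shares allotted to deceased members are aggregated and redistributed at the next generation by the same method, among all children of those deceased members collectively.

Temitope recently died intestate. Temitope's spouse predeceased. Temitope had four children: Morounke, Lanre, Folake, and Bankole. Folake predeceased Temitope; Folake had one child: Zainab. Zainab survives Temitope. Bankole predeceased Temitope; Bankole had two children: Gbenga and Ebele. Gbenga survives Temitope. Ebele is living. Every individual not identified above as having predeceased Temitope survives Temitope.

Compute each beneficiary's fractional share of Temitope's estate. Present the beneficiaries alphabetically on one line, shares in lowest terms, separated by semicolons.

Ebele 1/6; Gbenga 1/6; Lanre 1/4; Morounke 1/4; Zainab 1/6

There is no surviving spouse, so the entire estate passes to Temitope's descendants per capita at each generation.
At generation 1 (Morounke, Lanre, Folake, Bankole) there are 4 shares of (1)/4 = 1/4 each.
Living: Morounke and Lanre — each takes 1/4.
Deceased: Folake and Bankole. Their combined 1/2 is pooled and carried to generation 2.
At generation 2 (Zainab, Gbenga, Ebele) there are 3 shares of (1/2)/3 = 1/6 each.
Living: Zainab, Gbenga, and Ebele — each takes 1/6.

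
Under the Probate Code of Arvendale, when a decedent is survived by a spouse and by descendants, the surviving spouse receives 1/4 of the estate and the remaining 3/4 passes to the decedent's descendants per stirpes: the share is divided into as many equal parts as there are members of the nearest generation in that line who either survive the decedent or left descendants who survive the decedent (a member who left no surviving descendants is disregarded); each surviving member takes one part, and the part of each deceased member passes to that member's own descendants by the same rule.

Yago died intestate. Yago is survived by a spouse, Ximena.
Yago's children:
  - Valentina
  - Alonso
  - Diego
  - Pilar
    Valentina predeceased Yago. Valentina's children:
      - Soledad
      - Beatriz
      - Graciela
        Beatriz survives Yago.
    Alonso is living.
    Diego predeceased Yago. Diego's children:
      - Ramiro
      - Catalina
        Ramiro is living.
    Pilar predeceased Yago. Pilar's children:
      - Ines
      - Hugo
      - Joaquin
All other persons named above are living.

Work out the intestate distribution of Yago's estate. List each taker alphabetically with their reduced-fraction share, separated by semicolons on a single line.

Alonso 3/16; Beatriz 1/16; Catalina 3/32; Graciela 1/16; Hugo 1/16; Ines 1/16; Joaquin 1/16; Ramiro 3/32; Soledad 1/16; Ximena 1/4

Ximena, as surviving spouse, takes 1/4.
The remaining 3/4 passes to Yago's descendants per stirpes.
The 3/4 is divided into 4 equal shares of 3/16 among Valentina, Alonso, Diego, Pilar.
Valentina predeceased; the 3/16 allotted to Valentina's branch passes to Valentina's issue by representation.
The 3/16 is divided into 3 equal shares of 1/16 among Soledad, Beatriz, Graciela.
Soledad is living and takes 1/16.
Beatriz is living and takes 1/16.
Graciela is living and takes 1/16.
Alonso is living and takes 3/16.
Diego predeceased; the 3/16 allotted to Diego's branch passes to Diego's issue by representation.
The 3/16 is divided into 2 equal shares of 3/32 among Ramiro, Catalina.
Ramiro is living and takes 3/32.
Catalina is living and takes 3/32.
Pilar predeceased; the 3/16 allotted to Pilar's branch passes to Pilar's issue by representation.
The 3/16 is divided into 3 equal shares of 1/16 among Ines, Hugo, Joaquin.
Ines is living and takes 1/16.
Hugo is living and takes 1/16.
Joaquin is living and takes 1/16.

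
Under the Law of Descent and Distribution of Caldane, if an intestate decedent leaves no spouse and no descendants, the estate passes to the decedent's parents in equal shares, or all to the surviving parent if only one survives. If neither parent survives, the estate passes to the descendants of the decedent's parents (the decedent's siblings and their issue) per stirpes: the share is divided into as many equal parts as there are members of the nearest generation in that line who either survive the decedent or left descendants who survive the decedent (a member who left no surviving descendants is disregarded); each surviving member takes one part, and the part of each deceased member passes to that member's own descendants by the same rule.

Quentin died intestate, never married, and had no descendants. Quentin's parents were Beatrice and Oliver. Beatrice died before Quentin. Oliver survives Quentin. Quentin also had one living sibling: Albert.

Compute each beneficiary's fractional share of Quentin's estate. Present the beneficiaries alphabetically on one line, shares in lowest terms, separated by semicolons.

Oliver 1

Only one parent, Oliver, survives, so Oliver takes the entire estate. The siblings take nothing because a surviving parent has priority.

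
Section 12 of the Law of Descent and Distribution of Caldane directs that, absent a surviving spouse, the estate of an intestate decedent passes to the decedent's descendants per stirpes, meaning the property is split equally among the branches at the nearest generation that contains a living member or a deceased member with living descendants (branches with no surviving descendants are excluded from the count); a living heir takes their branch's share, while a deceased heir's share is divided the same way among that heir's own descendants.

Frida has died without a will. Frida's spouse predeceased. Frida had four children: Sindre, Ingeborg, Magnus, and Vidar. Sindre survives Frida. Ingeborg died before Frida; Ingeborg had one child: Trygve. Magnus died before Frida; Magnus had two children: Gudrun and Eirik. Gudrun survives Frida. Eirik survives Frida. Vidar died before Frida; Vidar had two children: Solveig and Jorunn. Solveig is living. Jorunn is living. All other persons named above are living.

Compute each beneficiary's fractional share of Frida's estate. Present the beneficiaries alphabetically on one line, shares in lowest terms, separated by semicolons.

Eirik 1/8; Gudrun 1/8; Jorunn 1/8; Sindre 1/4; Solveig 1/8; Trygve 1/4

There is no surviving spouse, so the entire estate passes to Frida's descendants per stirpes.
The estate is divided into 4 equal shares of 1/4 among Sindre, Ingeborg, Magnus, Vidar.
Sindre is living and takes 1/4.
Ingeborg predeceased; the 1/4 allotted to Ingeborg's branch passes to Ingeborg's issue by representation.
Trygve is the sole taker at this level and receives the full 1/4.
Magnus predeceased; the 1/4 allotted to Magnus's branch passes to Magnus's issue by representation.
The 1/4 is divided into 2 equal shares of 1/8 among Gudrun, Eirik.
Gudrun is living and takes 1/8.
Eirik is living and takes 1/8.
Vidar predeceased; the 1/4 allotted to Vidar's branch passes to Vidar's issue by representation.
The 1/4 is divided into 2 equal shares of 1/8 among Solveig, Jorunn.
Solveig is living and takes 1/8.
Jorunn is living and takes 1/8.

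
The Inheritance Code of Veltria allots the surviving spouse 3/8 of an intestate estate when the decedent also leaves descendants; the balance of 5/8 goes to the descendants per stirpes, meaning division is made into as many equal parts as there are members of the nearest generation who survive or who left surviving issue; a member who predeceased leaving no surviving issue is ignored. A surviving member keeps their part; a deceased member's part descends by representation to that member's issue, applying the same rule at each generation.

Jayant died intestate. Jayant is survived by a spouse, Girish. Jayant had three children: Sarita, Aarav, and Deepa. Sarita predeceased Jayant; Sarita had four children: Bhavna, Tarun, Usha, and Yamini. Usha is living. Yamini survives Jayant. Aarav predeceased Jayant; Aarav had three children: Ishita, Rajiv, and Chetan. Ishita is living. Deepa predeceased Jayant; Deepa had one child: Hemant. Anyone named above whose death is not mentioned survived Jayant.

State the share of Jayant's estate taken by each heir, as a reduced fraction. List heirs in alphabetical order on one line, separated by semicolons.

Girish, as surviving spouse, takes 3/8.
The remaining 5/8 passes to Jayant's descendants per stirpes.
The 5/8 is divided into 3 equal shares of 5/24 among Sarita, Aarav, Deepa.
Sarita predeceased; the 5/24 allotted to Sarita's branch passes to Sarita's issue by representation.
The 5/24 is divided into 4 equal shares of 5/96 among Bhavna, Tarun, Usha, Yamini.
Bhavna is living and takes 5/96.
Tarun is living and takes 5/96.
Usha is living and takes 5/96.
Yamini is living and takes 5/96.
Aarav predeceased; the 5/24 allotted to Aarav's branch passes to Aarav's issue by representation.
The 5/24 is divided into 3 equal shares of 5/72 among Ishita, Rajiv, Chetan.
Ishita is living and takes 5/72.
Rajiv is living and takes 5/72.
Chetan is living and takes 5/72.
Deepa predeceased; the 5/24 allotted to Deepa's branch passes to Deepa's issue by representation.
Hemant is the sole taker at this level and receives the full 5/24.

Bhavna 5/96; Chetan 5/72; Girish 3/8; Hemant 5/24; Ishita 5/72; Rajiv 5/72; Tarun 5/96; Usha 5/96; Yamini 5/96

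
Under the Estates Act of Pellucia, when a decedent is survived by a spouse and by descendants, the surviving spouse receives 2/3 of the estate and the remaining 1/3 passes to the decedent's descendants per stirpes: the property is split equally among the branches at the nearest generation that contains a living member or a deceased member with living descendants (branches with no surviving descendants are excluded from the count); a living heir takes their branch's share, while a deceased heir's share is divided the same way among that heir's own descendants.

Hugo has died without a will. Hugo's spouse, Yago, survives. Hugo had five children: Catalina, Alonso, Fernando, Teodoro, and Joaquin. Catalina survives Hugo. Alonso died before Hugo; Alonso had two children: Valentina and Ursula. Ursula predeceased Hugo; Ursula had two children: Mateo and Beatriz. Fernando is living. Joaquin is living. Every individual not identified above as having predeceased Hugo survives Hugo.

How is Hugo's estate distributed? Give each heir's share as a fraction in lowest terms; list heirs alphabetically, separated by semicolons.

Beatriz 1/60; Catalina 1/15; Fernando 1/15; Joaquin 1/15; Mateo 1/60; Teodoro 1/15; Valentina 1/30; Yago 2/3

Yago, as surviving spouse, takes 2/3.
The remaining 1/3 passes to Hugo's descendants per stirpes.
The 1/3 is divided into 5 equal shares of 1/15 among Catalina, Alonso, Fernando, Teodoro, Joaquin.
Catalina is living and takes 1/15.
Alonso predeceased; the 1/15 allotted to Alonso's branch passes to Alonso's issue by representation.
The 1/15 is divided into 2 equal shares of 1/30 among Valentina, Ursula.
Valentina is living and takes 1/30.
Ursula predeceased; the 1/30 allotted to Ursula's branch passes to Ursula's issue by representation.
The 1/30 is divided into 2 equal shares of 1/60 among Mateo, Beatriz.
Mateo is living and takes 1/60.
Beatriz is living and takes 1/60.
Fernando is living and takes 1/15.
Teodoro is living and takes 1/15.
Joaquin is living and takes 1/15.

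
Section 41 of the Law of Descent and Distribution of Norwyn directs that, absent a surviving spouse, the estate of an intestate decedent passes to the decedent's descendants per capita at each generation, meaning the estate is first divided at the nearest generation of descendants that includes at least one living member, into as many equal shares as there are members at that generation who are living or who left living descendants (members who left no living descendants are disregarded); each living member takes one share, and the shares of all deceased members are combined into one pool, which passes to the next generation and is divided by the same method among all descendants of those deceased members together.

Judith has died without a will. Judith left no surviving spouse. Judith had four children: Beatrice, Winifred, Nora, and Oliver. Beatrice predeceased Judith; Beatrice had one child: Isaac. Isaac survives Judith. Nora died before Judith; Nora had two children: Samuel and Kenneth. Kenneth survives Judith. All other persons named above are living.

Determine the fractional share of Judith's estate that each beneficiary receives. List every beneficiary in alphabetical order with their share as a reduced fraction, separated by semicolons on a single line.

There is no surviving spouse, so the entire estate passes to Judith's descendants per capita at each generation.
At generation 1 (Beatrice, Winifred, Nora, Oliver) there are 4 shares of (1)/4 = 1/4 each.
Living: Winifred and Oliver — each takes 1/4.
Deceased: Beatrice and Nora. Their combined 1/2 is pooled and carried to generation 2.
At generation 2 (Isaac, Samuel, Kenneth) there are 3 shares of (1/2)/3 = 1/6 each.
Living: Isaac, Samuel, and Kenneth — each takes 1/6.

Isaac 1/6; Kenneth 1/6; Oliver 1/4; Samuel 1/6; Winifred 1/4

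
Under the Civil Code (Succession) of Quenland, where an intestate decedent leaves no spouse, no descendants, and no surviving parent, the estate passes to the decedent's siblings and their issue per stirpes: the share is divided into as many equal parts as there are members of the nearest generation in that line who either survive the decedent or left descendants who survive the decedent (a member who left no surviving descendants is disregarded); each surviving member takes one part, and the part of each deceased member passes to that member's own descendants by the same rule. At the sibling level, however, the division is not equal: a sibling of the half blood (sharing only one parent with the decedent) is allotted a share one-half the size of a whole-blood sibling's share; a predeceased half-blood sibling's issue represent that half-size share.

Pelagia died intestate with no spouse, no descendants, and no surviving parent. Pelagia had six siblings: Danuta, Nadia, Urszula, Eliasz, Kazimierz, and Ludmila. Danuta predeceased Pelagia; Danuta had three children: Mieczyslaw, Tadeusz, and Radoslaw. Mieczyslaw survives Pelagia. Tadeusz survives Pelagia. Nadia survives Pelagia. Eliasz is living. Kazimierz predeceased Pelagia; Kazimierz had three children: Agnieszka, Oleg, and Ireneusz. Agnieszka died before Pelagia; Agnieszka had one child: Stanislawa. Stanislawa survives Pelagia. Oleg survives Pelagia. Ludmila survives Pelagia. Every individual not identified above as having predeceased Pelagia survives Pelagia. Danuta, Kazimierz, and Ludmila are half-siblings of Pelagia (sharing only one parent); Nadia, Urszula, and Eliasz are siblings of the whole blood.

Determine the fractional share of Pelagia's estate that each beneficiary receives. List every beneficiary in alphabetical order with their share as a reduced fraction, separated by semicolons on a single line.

No spouse, descendants, or parent survives, so the estate passes to Pelagia's siblings per stirpes.
Half-blood siblings count for one-half the weight of whole-blood siblings at the initial division.
Dividing 1 in proportion to weights (total weight 9/2): Danuta (weight 1/2) → 1/9; Nadia (weight 1) → 2/9; Urszula (weight 1) → 2/9; Eliasz (weight 1) → 2/9; Kazimierz (weight 1/2) → 1/9; Ludmila (weight 1/2) → 1/9.
Danuta predeceased; the 1/9 allotted to Danuta's branch passes to Danuta's issue by representation.
The 1/9 is divided into 3 equal shares of 1/27 among Mieczyslaw, Tadeusz, Radoslaw.
Mieczyslaw is living and takes 1/27.
Tadeusz is living and takes 1/27.
Radoslaw is living and takes 1/27.
Nadia is living and takes 2/9.
Urszula is living and takes 2/9.
Eliasz is living and takes 2/9.
Kazimierz predeceased; the 1/9 allotted to Kazimierz's branch passes to Kazimierz's issue by representation.
The 1/9 is divided into 3 equal shares of 1/27 among Agnieszka, Oleg, Ireneusz.
Agnieszka predeceased; the 1/27 allotted to Agnieszka's branch passes to Agnieszka's issue by representation.
Stanislawa is the sole taker at this level and receives the full 1/27.
Oleg is living and takes 1/27.
Ireneusz is living and takes 1/27.
Ludmila is living and takes 1/9.

Eliasz 2/9; Ireneusz 1/27; Ludmila 1/9; Mieczyslaw 1/27; Nadia 2/9; Oleg 1/27; Radoslaw 1/27; Stanislawa 1/27; Tadeusz 1/27; Urszula 2/9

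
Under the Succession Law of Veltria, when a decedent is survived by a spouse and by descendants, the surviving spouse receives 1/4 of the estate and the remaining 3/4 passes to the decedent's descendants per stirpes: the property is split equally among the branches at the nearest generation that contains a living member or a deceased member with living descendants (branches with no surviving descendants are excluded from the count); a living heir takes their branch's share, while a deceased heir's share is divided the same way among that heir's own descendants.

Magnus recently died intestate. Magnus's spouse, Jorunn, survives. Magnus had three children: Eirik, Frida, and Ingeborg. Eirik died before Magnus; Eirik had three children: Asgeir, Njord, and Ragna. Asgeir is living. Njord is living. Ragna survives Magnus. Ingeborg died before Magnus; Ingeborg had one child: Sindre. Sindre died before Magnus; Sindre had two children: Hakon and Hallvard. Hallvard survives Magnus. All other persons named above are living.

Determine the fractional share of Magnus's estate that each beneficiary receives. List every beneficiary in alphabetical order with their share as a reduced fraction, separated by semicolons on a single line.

Jorunn, as surviving spouse, takes 1/4.
The remaining 3/4 passes to Magnus's descendants per stirpes.
The 3/4 is divided into 3 equal shares of 1/4 among Eirik, Frida, Ingeborg.
Eirik predeceased; the 1/4 allotted to Eirik's branch passes to Eirik's issue by representation.
The 1/4 is divided into 3 equal shares of 1/12 among Asgeir, Njord, Ragna.
Asgeir is living and takes 1/12.
Njord is living and takes 1/12.
Ragna is living and takes 1/12.
Frida is living and takes 1/4.
Ingeborg predeceased; the 1/4 allotted to Ingeborg's branch passes to Ingeborg's issue by representation.
Sindre's line is the sole branch at this level, so the full 1/4 passes to Sindre's issue by representation.
The 1/4 is divided into 2 equal shares of 1/8 among Hakon, Hallvard.
Hakon is living and takes 1/8.
Hallvard is living and takes 1/8.

Asgeir 1/12; Frida 1/4; Hakon 1/8; Hallvard 1/8; Jorunn 1/4; Njord 1/12; Ragna 1/12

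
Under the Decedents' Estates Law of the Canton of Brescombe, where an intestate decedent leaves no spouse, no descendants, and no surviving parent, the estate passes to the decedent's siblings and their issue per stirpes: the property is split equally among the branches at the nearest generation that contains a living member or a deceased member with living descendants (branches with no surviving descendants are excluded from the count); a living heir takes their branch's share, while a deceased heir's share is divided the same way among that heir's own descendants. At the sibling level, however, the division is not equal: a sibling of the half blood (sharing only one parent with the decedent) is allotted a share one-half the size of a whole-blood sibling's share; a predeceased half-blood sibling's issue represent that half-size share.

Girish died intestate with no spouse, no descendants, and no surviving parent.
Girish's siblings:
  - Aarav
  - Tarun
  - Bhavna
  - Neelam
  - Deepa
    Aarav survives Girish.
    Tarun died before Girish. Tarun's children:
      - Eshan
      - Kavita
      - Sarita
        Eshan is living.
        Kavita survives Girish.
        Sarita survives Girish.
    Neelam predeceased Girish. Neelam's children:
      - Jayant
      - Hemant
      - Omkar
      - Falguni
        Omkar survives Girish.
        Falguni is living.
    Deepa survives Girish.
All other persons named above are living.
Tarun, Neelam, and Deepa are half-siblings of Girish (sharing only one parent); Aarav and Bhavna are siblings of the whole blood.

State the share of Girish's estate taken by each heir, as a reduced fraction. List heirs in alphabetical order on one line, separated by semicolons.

No spouse, descendants, or parent survives, so the estate passes to Girish's siblings per stirpes.
Half-blood siblings count for one-half the weight of whole-blood siblings at the initial division.
Dividing 1 in proportion to weights (total weight 7/2): Aarav (weight 1) → 2/7; Tarun (weight 1/2) → 1/7; Bhavna (weight 1) → 2/7; Neelam (weight 1/2) → 1/7; Deepa (weight 1/2) → 1/7.
Aarav is living and takes 2/7.
Tarun predeceased; the 1/7 allotted to Tarun's branch passes to Tarun's issue by representation.
The 1/7 is divided into 3 equal shares of 1/21 among Eshan, Kavita, Sarita.
Eshan is living and takes 1/21.
Kavita is living and takes 1/21.
Sarita is living and takes 1/21.
Bhavna is living and takes 2/7.
Neelam predeceased; the 1/7 allotted to Neelam's branch passes to Neelam's issue by representation.
The 1/7 is divided into 4 equal shares of 1/28 among Jayant, Hemant, Omkar, Falguni.
Jayant is living and takes 1/28.
Hemant is living and takes 1/28.
Omkar is living and takes 1/28.
Falguni is living and takes 1/28.
Deepa is living and takes 1/7.

Aarav 2/7; Bhavna 2/7; Deepa 1/7; Eshan 1/21; Falguni 1/28; Hemant 1/28; Jayant 1/28; Kavita 1/21; Omkar 1/28; Sarita 1/21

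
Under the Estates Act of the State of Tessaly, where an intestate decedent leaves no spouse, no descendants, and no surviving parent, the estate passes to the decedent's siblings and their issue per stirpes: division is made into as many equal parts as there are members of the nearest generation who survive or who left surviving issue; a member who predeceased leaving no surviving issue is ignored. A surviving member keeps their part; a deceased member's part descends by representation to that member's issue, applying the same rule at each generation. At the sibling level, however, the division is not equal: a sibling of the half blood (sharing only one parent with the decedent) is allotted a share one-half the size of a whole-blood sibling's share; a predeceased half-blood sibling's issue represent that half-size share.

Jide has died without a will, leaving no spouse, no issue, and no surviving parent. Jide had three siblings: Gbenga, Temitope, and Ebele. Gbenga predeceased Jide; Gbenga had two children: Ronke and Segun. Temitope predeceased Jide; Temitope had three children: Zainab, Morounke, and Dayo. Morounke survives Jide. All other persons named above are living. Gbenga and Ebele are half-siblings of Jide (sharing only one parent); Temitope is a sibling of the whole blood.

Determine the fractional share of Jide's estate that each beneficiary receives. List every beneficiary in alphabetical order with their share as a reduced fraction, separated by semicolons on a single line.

No spouse, descendants, or parent survives, so the estate passes to Jide's siblings per stirpes.
Half-blood siblings count for one-half the weight of whole-blood siblings at the initial division.
Dividing 1 in proportion to weights (total weight 2): Gbenga (weight 1/2) → 1/4; Temitope (weight 1) → 1/2; Ebele (weight 1/2) → 1/4.
Gbenga predeceased; the 1/4 allotted to Gbenga's branch passes to Gbenga's issue by representation.
The 1/4 is divided into 2 equal shares of 1/8 among Ronke, Segun.
Ronke is living and takes 1/8.
Segun is living and takes 1/8.
Temitope predeceased; the 1/2 allotted to Temitope's branch passes to Temitope's issue by representation.
The 1/2 is divided into 3 equal shares of 1/6 among Zainab, Morounke, Dayo.
Zainab is living and takes 1/6.
Morounke is living and takes 1/6.
Dayo is living and takes 1/6.
Ebele is living and takes 1/4.

Dayo 1/6; Ebele 1/4; Morounke 1/6; Ronke 1/8; Segun 1/8; Zainab 1/6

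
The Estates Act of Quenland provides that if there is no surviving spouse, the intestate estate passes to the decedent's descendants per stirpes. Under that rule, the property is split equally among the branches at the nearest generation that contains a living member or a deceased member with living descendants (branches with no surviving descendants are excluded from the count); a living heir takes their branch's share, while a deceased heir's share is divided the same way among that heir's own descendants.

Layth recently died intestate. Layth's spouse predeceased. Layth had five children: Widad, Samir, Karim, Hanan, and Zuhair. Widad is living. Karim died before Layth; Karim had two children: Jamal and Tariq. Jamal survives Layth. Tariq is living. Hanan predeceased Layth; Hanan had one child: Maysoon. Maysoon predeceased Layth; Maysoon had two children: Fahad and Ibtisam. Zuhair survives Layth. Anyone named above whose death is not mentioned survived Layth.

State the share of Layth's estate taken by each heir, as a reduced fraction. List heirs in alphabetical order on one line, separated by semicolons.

Fahad 1/10; Ibtisam 1/10; Jamal 1/10; Samir 1/5; Tariq 1/10; Widad 1/5; Zuhair 1/5

There is no surviving spouse, so the entire estate passes to Layth's descendants per stirpes.
The estate is divided into 5 equal shares of 1/5 among Widad, Samir, Karim, Hanan, Zuhair.
Widad is living and takes 1/5.
Samir is living and takes 1/5.
Karim predeceased; the 1/5 allotted to Karim's branch passes to Karim's issue by representation.
The 1/5 is divided into 2 equal shares of 1/10 among Jamal, Tariq.
Jamal is living and takes 1/10.
Tariq is living and takes 1/10.
Hanan predeceased; the 1/5 allotted to Hanan's branch passes to Hanan's issue by representation.
Maysoon's line is the sole branch at this level, so the full 1/5 passes to Maysoon's issue by representation.
The 1/5 is divided into 2 equal shares of 1/10 among Fahad, Ibtisam.
Fahad is living and takes 1/10.
Ibtisam is living and takes 1/10.
Zuhair is living and takes 1/5.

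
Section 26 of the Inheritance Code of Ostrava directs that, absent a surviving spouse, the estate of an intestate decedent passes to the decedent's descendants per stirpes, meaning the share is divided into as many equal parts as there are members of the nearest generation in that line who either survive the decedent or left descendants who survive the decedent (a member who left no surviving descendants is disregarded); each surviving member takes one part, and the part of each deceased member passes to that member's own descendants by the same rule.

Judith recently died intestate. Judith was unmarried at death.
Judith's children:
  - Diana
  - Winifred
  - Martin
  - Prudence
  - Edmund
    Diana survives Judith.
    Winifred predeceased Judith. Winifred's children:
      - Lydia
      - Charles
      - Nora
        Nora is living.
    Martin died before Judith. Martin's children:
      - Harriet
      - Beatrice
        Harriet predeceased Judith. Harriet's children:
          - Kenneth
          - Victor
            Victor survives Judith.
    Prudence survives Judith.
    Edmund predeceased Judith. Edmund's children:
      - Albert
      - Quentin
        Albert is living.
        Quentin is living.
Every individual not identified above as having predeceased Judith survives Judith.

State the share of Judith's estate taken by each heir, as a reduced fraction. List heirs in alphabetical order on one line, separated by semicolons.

There is no surviving spouse, so the entire estate passes to Judith's descendants per stirpes.
The estate is divided into 5 equal shares of 1/5 among Diana, Winifred, Martin, Prudence, Edmund.
Diana is living and takes 1/5.
Winifred predeceased; the 1/5 allotted to Winifred's branch passes to Winifred's issue by representation.
The 1/5 is divided into 3 equal shares of 1/15 among Lydia, Charles, Nora.
Lydia is living and takes 1/15.
Charles is living and takes 1/15.
Nora is living and takes 1/15.
Martin predeceased; the 1/5 allotted to Martin's branch passes to Martin's issue by representation.
The 1/5 is divided into 2 equal shares of 1/10 among Harriet, Beatrice.
Harriet predeceased; the 1/10 allotted to Harriet's branch passes to Harriet's issue by representation.
The 1/10 is divided into 2 equal shares of 1/20 among Kenneth, Victor.
Kenneth is living and takes 1/20.
Victor is living and takes 1/20.
Beatrice is living and takes 1/10.
Prudence is living and takes 1/5.
Edmund predeceased; the 1/5 allotted to Edmund's branch passes to Edmund's issue by representation.
The 1/5 is divided into 2 equal shares of 1/10 among Albert, Quentin.
Albert is living and takes 1/10.
Quentin is living and takes 1/10.

Albert 1/10; Beatrice 1/10; Charles 1/15; Diana 1/5; Kenneth 1/20; Lydia 1/15; Nora 1/15; Prudence 1/5; Quentin 1/10; Victor 1/20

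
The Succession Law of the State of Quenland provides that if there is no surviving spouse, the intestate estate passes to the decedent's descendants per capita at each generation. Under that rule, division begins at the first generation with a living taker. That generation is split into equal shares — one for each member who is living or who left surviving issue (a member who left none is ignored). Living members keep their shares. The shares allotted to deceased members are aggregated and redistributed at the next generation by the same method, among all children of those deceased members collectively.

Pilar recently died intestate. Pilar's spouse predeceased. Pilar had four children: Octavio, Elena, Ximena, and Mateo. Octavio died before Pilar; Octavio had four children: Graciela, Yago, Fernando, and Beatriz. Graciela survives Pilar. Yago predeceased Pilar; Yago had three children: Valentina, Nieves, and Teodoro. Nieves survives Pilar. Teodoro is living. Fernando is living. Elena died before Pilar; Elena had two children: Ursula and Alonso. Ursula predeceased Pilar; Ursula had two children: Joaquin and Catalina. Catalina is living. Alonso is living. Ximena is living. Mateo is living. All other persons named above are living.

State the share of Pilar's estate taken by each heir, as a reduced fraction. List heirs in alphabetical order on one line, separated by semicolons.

There is no surviving spouse, so the entire estate passes to Pilar's descendants per capita at each generation.
At generation 1 (Octavio, Elena, Ximena, Mateo) there are 4 shares of (1)/4 = 1/4 each.
Living: Ximena and Mateo — each takes 1/4.
Deceased: Octavio and Elena. Their combined 1/2 is pooled and carried to generation 2.
At generation 2 (Graciela, Yago, Fernando, Beatriz, Ursula, Alonso) there are 6 shares of (1/2)/6 = 1/12 each.
Living: Graciela, Fernando, Beatriz, and Alonso — each takes 1/12.
Deceased: Yago and Ursula. Their combined 1/6 is pooled and carried to generation 3.
At generation 3 (Valentina, Nieves, Teodoro, Joaquin, Catalina) there are 5 shares of (1/6)/5 = 1/30 each.
Living: Valentina, Nieves, Teodoro, Joaquin, and Catalina — each takes 1/30.

Alonso 1/12; Beatriz 1/12; Catalina 1/30; Fernando 1/12; Graciela 1/12; Joaquin 1/30; Mateo 1/4; Nieves 1/30; Teodoro 1/30; Valentina 1/30; Ximena 1/4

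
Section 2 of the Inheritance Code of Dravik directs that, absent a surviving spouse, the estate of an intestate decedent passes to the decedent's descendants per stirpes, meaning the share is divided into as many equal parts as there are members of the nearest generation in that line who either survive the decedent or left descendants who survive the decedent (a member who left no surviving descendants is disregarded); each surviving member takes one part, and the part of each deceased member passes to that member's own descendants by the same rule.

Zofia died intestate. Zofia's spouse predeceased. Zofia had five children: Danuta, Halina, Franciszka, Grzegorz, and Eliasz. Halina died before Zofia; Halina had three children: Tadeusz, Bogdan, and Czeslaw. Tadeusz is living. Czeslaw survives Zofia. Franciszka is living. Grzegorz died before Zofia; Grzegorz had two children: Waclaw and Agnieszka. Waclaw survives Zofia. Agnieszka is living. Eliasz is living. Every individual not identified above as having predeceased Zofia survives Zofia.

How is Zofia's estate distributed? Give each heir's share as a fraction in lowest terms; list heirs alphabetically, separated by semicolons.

Agnieszka 1/10; Bogdan 1/15; Czeslaw 1/15; Danuta 1/5; Eliasz 1/5; Franciszka 1/5; Tadeusz 1/15; Waclaw 1/10

There is no surviving spouse, so the entire estate passes to Zofia's descendants per stirpes.
The estate is divided into 5 equal shares of 1/5 among Danuta, Halina, Franciszka, Grzegorz, Eliasz.
Danuta is living and takes 1/5.
Halina predeceased; the 1/5 allotted to Halina's branch passes to Halina's issue by representation.
The 1/5 is divided into 3 equal shares of 1/15 among Tadeusz, Bogdan, Czeslaw.
Tadeusz is living and takes 1/15.
Bogdan is living and takes 1/15.
Czeslaw is living and takes 1/15.
Franciszka is living and takes 1/5.
Grzegorz predeceased; the 1/5 allotted to Grzegorz's branch passes to Grzegorz's issue by representation.
The 1/5 is divided into 2 equal shares of 1/10 among Waclaw, Agnieszka.
Waclaw is living and takes 1/10.
Agnieszka is living and takes 1/10.
Eliasz is living and takes 1/5.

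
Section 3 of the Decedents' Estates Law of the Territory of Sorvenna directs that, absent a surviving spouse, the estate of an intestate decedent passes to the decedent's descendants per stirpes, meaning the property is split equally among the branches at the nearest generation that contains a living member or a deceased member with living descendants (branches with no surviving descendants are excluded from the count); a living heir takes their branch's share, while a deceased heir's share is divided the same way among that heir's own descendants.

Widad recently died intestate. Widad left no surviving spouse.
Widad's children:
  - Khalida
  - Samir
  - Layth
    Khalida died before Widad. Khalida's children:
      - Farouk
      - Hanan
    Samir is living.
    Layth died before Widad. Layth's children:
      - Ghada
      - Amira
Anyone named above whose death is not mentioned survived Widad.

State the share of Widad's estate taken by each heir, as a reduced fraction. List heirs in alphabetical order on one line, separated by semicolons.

There is no surviving spouse, so the entire estate passes to Widad's descendants per stirpes.
The estate is divided into 3 equal shares of 1/3 among Khalida, Samir, Layth.
Khalida predeceased; the 1/3 allotted to Khalida's branch passes to Khalida's issue by representation.
The 1/3 is divided into 2 equal shares of 1/6 among Farouk, Hanan.
Farouk is living and takes 1/6.
Hanan is living and takes 1/6.
Samir is living and takes 1/3.
Layth predeceased; the 1/3 allotted to Layth's branch passes to Layth's issue by representation.
The 1/3 is divided into 2 equal shares of 1/6 among Ghada, Amira.
Ghada is living and takes 1/6.
Amira is living and takes 1/6.

Amira 1/6; Farouk 1/6; Ghada 1/6; Hanan 1/6; Samir 1/3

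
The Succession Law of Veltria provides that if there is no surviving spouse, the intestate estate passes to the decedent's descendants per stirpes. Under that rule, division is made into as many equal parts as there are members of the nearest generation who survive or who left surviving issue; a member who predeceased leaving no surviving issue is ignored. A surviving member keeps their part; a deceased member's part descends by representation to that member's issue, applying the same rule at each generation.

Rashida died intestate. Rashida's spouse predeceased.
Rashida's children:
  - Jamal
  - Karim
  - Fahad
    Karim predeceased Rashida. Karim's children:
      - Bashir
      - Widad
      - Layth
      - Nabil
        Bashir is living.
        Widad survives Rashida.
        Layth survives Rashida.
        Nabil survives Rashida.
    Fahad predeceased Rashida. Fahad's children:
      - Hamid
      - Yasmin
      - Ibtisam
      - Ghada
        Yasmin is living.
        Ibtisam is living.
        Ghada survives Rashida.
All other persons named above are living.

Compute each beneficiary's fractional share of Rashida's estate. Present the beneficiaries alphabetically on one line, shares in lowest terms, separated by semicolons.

Bashir 1/12; Ghada 1/12; Hamid 1/12; Ibtisam 1/12; Jamal 1/3; Layth 1/12; Nabil 1/12; Widad 1/12; Yasmin 1/12

There is no surviving spouse, so the entire estate passes to Rashida's descendants per stirpes.
The estate is divided into 3 equal shares of 1/3 among Jamal, Karim, Fahad.
Jamal is living and takes 1/3.
Karim predeceased; the 1/3 allotted to Karim's branch passes to Karim's issue by representation.
The 1/3 is divided into 4 equal shares of 1/12 among Bashir, Widad, Layth, Nabil.
Bashir is living and takes 1/12.
Widad is living and takes 1/12.
Layth is living and takes 1/12.
Nabil is living and takes 1/12.
Fahad predeceased; the 1/3 allotted to Fahad's branch passes to Fahad's issue by representation.
The 1/3 is divided into 4 equal shares of 1/12 among Hamid, Yasmin, Ibtisam, Ghada.
Hamid is living and takes 1/12.
Yasmin is living and takes 1/12.
Ibtisam is living and takes 1/12.
Ghada is living and takes 1/12.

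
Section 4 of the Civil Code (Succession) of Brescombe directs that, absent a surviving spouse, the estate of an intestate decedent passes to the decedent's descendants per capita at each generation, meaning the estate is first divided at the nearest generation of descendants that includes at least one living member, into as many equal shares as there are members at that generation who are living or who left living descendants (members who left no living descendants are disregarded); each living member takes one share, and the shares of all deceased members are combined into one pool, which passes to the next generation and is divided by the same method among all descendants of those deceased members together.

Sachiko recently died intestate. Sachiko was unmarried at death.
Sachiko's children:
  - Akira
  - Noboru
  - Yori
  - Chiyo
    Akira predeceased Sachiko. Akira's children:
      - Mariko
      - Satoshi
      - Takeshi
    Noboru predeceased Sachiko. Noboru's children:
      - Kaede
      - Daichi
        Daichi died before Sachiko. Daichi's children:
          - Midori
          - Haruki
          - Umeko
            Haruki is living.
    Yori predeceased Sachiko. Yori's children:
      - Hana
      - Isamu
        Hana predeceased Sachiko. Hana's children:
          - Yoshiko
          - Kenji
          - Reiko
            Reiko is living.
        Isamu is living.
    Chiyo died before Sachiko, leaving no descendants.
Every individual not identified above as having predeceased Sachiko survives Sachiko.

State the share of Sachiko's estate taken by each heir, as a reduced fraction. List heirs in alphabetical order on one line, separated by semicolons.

There is no surviving spouse, so the entire estate passes to Sachiko's descendants per capita at each generation.
No one at generation 1 (Akira, Noboru, Yori) is living; moving to the next generation.
At generation 2 (Mariko, Satoshi, Takeshi, Kaede, Daichi, Hana, Isamu) there are 7 shares of (1)/7 = 1/7 each.
Living: Mariko, Satoshi, Takeshi, Kaede, and Isamu — each takes 1/7.
Deceased: Daichi and Hana. Their combined 2/7 is pooled and carried to generation 3.
At generation 3 (Midori, Haruki, Umeko, Yoshiko, Kenji, Reiko) there are 6 shares of (2/7)/6 = 1/21 each.
Living: Midori, Haruki, Umeko, Yoshiko, Kenji, and Reiko — each takes 1/21.

Haruki 1/21; Isamu 1/7; Kaede 1/7; Kenji 1/21; Mariko 1/7; Midori 1/21; Reiko 1/21; Satoshi 1/7; Takeshi 1/7; Umeko 1/21; Yoshiko 1/21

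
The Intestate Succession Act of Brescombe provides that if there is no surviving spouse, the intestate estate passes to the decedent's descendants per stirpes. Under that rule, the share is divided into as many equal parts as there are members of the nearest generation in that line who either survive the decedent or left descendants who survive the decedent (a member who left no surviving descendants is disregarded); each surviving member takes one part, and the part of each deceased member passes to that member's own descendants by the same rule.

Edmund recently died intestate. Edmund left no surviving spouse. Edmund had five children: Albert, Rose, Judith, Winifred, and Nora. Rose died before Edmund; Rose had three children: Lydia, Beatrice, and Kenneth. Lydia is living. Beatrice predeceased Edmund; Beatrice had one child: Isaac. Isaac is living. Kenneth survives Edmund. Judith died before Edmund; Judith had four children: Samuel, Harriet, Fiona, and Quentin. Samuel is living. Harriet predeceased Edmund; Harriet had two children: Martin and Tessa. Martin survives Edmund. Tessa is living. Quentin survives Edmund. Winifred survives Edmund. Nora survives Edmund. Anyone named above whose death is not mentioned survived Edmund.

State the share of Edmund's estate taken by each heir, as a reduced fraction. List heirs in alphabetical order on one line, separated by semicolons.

Albert 1/5; Fiona 1/20; Isaac 1/15; Kenneth 1/15; Lydia 1/15; Martin 1/40; Nora 1/5; Quentin 1/20; Samuel 1/20; Tessa 1/40; Winifred 1/5

There is no surviving spouse, so the entire estate passes to Edmund's descendants per stirpes.
The estate is divided into 5 equal shares of 1/5 among Albert, Rose, Judith, Winifred, Nora.
Albert is living and takes 1/5.
Rose predeceased; the 1/5 allotted to Rose's branch passes to Rose's issue by representation.
The 1/5 is divided into 3 equal shares of 1/15 among Lydia, Beatrice, Kenneth.
Lydia is living and takes 1/15.
Beatrice predeceased; the 1/15 allotted to Beatrice's branch passes to Beatrice's issue by representation.
Isaac is the sole taker at this level and receives the full 1/15.
Kenneth is living and takes 1/15.
Judith predeceased; the 1/5 allotted to Judith's branch passes to Judith's issue by representation.
The 1/5 is divided into 4 equal shares of 1/20 among Samuel, Harriet, Fiona, Quentin.
Samuel is living and takes 1/20.
Harriet predeceased; the 1/20 allotted to Harriet's branch passes to Harriet's issue by representation.
The 1/20 is divided into 2 equal shares of 1/40 among Martin, Tessa.
Martin is living and takes 1/40.
Tessa is living and takes 1/40.
Fiona is living and takes 1/20.
Quentin is living and takes 1/20.
Winifred is living and takes 1/5.
Nora is living and takes 1/5.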